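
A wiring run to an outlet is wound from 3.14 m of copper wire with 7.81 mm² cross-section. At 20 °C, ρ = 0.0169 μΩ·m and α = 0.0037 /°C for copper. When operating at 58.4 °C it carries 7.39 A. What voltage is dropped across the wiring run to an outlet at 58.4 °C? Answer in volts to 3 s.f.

ρ = 0.0169 μΩ·m = 1.69×10^-8 Ω·m
A = 7.81 mm² = 7.810e-06 m²
R₍20₎ = ρL/A = (1.69×10^-8)(3.14)/(7.810e-06) = 0.006795 Ω
R₍58.4₎ = R₍20₎(1 + αΔT) = 0.006795 × (1 + 0.0037×38.4) = 0.00776 Ω
V = IR = 7.39 × 0.00776 = 0.0573 V

0.0573 V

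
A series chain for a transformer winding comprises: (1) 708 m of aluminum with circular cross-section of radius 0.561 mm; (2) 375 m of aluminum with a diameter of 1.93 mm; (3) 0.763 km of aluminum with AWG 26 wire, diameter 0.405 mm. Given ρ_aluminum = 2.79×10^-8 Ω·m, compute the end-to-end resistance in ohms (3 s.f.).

Seg 1: A = πr² = π(5.6100e-04 m)² = 9.887e-07 m²
R_1 = (2.79×10^-8)(708)/(9.887e-07) = 19.98 Ω
Seg 2: A = π(d/2)² = π(9.6500e-04 m)² = 2.926e-06 m²
R_2 = (2.79×10^-8)(375)/(2.926e-06) = 3.576 Ω
Seg 3: A = π(0.405/2 mm)² = π(2.0250e-04 m)² = 1.288e-07 m²
R_3 = (2.79×10^-8)(763)/(1.288e-07) = 165.2 Ω
R_total = R_1 + R_2 + R_3 = 189 Ω

189 Ω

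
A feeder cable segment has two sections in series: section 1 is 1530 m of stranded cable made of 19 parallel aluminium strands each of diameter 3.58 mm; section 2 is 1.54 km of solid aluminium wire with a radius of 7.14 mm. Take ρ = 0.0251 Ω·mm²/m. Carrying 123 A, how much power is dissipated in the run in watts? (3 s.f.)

6690 W

ρ = 0.0251 Ω·mm²/m = 2.51×10^-8 Ω·m
Section 1: A_strand = π(1.7900e-03)² = 1.007e-05 m²; R₁ = ρL/(N·A_s) = (2.51×10^-8)(1530)/(19×1.007e-05) = 0.2008 Ω
Section 2: A = πr² = π(7.1400e-03 m)² = 1.602e-04 m²
R₂ = (2.51×10^-8)(1540)/(1.602e-04) = 0.2414 Ω
R = R₁ + R₂ = 0.4421 Ω
P = I²R = (123)² × 0.4421 = 6690 W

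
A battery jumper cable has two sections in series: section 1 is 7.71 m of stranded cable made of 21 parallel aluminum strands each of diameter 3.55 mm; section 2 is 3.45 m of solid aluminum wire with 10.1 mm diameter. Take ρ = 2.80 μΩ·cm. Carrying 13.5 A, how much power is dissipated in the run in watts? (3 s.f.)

ρ = 2.80 μΩ·cm = 2.80×10^-8 Ω·m
Section 1: A_strand = π(1.7750e-03)² = 9.898e-06 m²; R₁ = ρL/(N·A_s) = (2.80×10^-8)(7.71)/(21×9.898e-06) = 0.001039 Ω
Section 2: A = π(d/2)² = π(5.0500e-03 m)² = 8.012e-05 m²
R₂ = (2.80×10^-8)(3.45)/(8.012e-05) = 0.001206 Ω
R = R₁ + R₂ = 0.002244 Ω
P = I²R = (13.5)² × 0.002244 = 0.409 W

0.409 W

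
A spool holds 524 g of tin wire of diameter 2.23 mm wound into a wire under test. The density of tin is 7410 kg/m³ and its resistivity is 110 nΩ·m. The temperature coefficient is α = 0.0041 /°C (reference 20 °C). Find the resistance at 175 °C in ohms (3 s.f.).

0.834 Ω

ρ = 110 nΩ·m = 1.10×10^-7 Ω·m
A = π(d/2)² = π(1.1150e-03 m)² = 3.9057e-06 m²
L = m/(density·A) = 0.524/(7410×3.9057e-06) = 18.11 m
R = ρL/A = (1.10×10^-7)(18.11)/(3.9057e-06) = 0.5099 Ω
R(175 °C) = 0.5099 × (1 + 0.0041×155) = 0.834 Ω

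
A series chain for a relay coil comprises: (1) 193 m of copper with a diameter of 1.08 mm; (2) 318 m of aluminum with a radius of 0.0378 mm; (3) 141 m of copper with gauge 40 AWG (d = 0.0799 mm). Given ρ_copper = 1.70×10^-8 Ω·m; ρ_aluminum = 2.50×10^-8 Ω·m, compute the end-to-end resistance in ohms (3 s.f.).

Seg 1: A = π(d/2)² = π(5.4000e-04 m)² = 9.161e-07 m²
R_1 = (1.70×10^-8)(193)/(9.161e-07) = 3.582 Ω
Seg 2: A = πr² = π(3.7800e-05 m)² = 4.489e-09 m²
R_2 = (2.50×10^-8)(318)/(4.489e-09) = 1771 Ω
Seg 3: A = π(0.0799/2 mm)² = π(3.9950e-05 m)² = 5.014e-09 m²
R_3 = (1.70×10^-8)(141)/(5.014e-09) = 478.1 Ω
R_total = R_1 + R_2 + R_3 = 2250 Ω

2250 Ω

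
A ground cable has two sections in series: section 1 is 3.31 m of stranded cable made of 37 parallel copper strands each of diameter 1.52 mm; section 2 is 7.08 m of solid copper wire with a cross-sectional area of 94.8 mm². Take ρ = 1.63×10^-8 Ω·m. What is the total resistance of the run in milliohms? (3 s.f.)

Section 1: A_strand = π(7.6000e-04)² = 1.815e-06 m²; R₁ = ρL/(N·A_s) = (1.63×10^-8)(3.31)/(37×1.815e-06) = 8.036×10^-4 Ω
Section 2: A = 94.8 mm² = 9.480e-05 m²
R₂ = (1.63×10^-8)(7.08)/(9.480e-05) = 0.001217 Ω
R = R₁ + R₂ = 2.02 mΩ

2.02 mΩ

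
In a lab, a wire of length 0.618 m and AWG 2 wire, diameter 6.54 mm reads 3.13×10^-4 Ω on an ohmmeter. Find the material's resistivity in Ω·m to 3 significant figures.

1.70×10^-8 Ω·m

A = π(6.54/2 mm)² = π(3.2700e-03 m)² = 3.359e-05 m²
ρ = RA/L = (3.13×10^-4)(3.359e-05)/(0.618) = 1.70×10^-8 Ω·m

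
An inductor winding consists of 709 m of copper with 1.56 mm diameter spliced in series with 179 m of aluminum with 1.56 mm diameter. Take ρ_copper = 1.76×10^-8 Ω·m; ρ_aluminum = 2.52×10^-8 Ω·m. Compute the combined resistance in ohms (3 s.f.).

Segment 1: A = π(d/2)² = π(7.8000e-04 m)² = 1.911e-06 m²
R₁ = ρL/A = (1.76×10^-8)(709)/(1.911e-06) = 6.529 Ω
R₂ = (2.52×10^-8)(179)/(1.911e-06) = 2.36 Ω
R = R₁ + R₂ = 8.89 Ω

8.89 Ω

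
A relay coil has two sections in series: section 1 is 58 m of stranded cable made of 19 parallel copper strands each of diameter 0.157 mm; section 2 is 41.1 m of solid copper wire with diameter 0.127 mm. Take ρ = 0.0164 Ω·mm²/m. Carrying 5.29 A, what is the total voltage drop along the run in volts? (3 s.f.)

ρ = 0.0164 Ω·mm²/m = 1.64×10^-8 Ω·m
Section 1: A_strand = π(7.8500e-05)² = 1.936e-08 m²; R₁ = ρL/(N·A_s) = (1.64×10^-8)(58)/(19×1.936e-08) = 2.586 Ω
Section 2: A = π(d/2)² = π(6.3500e-05 m)² = 1.267e-08 m²
R₂ = (1.64×10^-8)(41.1)/(1.267e-08) = 53.21 Ω
R = R₁ + R₂ = 55.8 Ω
V = IR = 5.29 × 55.8 = 295 V

295 V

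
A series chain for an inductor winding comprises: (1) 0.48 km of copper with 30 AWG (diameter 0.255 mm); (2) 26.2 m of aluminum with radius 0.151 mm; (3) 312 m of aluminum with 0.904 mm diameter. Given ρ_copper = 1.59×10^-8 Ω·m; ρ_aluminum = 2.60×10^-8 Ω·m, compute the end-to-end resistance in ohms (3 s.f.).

172 Ω

Seg 1: A = π(0.255/2 mm)² = π(1.2750e-04 m)² = 5.107e-08 m²
R_1 = (1.59×10^-8)(480)/(5.107e-08) = 149.4 Ω
Seg 2: A = πr² = π(1.5100e-04 m)² = 7.163e-08 m²
R_2 = (2.60×10^-8)(26.2)/(7.163e-08) = 9.51 Ω
Seg 3: A = π(d/2)² = π(4.5200e-04 m)² = 6.418e-07 m²
R_3 = (2.60×10^-8)(312)/(6.418e-07) = 12.64 Ω
R_total = R_1 + R_2 + R_3 = 172 Ω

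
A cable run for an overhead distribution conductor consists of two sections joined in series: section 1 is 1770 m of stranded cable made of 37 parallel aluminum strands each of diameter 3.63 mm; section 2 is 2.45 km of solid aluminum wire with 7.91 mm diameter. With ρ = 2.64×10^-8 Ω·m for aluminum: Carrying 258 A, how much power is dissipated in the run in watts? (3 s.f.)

Section 1: A_strand = π(1.8150e-03)² = 1.035e-05 m²; R₁ = ρL/(N·A_s) = (2.64×10^-8)(1770)/(37×1.035e-05) = 0.122 Ω
Section 2: A = π(d/2)² = π(3.9550e-03 m)² = 4.914e-05 m²
R₂ = (2.64×10^-8)(2450)/(4.914e-05) = 1.316 Ω
R = R₁ + R₂ = 1.438 Ω
P = I²R = (258)² × 1.438 = 95700 W

95700 W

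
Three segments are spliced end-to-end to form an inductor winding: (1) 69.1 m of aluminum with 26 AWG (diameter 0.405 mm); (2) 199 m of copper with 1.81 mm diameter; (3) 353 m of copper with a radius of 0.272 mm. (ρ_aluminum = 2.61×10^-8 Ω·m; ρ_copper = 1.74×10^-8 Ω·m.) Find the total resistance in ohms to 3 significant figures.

41.8 Ω

Seg 1: A = π(0.405/2 mm)² = π(2.0250e-04 m)² = 1.288e-07 m²
R_1 = (2.61×10^-8)(69.1)/(1.288e-07) = 14 Ω
Seg 2: A = π(d/2)² = π(9.0500e-04 m)² = 2.573e-06 m²
R_2 = (1.74×10^-8)(199)/(2.573e-06) = 1.346 Ω
Seg 3: A = πr² = π(2.7200e-04 m)² = 2.324e-07 m²
R_3 = (1.74×10^-8)(353)/(2.324e-07) = 26.43 Ω
R_total = R_1 + R_2 + R_3 = 41.8 Ω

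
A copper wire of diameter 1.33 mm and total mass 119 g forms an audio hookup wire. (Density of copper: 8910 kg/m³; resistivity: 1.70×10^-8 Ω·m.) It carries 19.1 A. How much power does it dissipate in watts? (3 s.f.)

A = π(d/2)² = π(6.6500e-04 m)² = 1.3893e-06 m²
L = m/(density·A) = 0.119/(8910×1.3893e-06) = 9.613 m
R = ρL/A = (1.70×10^-8)(9.613)/(1.3893e-06) = 0.1176 Ω
P = I²R = (19.1)² × 0.1176 = 42.9 W

42.9 W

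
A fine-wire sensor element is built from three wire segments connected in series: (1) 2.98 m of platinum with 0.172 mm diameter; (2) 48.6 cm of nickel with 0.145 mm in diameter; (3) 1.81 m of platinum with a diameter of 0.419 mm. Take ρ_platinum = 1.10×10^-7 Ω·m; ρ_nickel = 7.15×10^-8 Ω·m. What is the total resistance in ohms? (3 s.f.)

Seg 1: A = π(d/2)² = π(8.6000e-05 m)² = 2.324e-08 m²
R_1 = (1.10×10^-7)(2.98)/(2.324e-08) = 14.11 Ω
Seg 2: A = π(d/2)² = π(7.2500e-05 m)² = 1.651e-08 m²
R_2 = (7.15×10^-8)(0.486)/(1.651e-08) = 2.104 Ω
Seg 3: A = π(d/2)² = π(2.0950e-04 m)² = 1.379e-07 m²
R_3 = (1.10×10^-7)(1.81)/(1.379e-07) = 1.444 Ω
R_total = R_1 + R_2 + R_3 = 17.7 Ω

17.7 Ω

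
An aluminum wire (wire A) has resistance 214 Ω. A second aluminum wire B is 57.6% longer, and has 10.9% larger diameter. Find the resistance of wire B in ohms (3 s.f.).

274 Ω

R ∝ L/d², so R_B/R_A = (1 + 57.6/100) × (1 + 10.9/100)⁻²
= 1.576 × 0.8131 = 1.281
R_B = 1.281 × 214 = 274 Ω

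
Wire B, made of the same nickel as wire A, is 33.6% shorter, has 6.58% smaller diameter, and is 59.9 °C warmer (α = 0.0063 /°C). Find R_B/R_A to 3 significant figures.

1.05

R ∝ ρL/d² with ρ ∝ (1+αΔT), so R_B/R_A = (1 − 33.6/100) × (1 − 6.58/100)⁻² × (1 + 0.0063×59.9)
= 0.664 × 1.146 × 1.377 = 1.05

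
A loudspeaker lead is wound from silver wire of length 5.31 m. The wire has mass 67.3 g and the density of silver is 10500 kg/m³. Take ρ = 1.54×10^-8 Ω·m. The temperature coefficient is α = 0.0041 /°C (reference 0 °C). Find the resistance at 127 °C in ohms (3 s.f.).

0.103 Ω

A = m/(density·L) = 0.0673/(10500×5.31) = 1.2071e-06 m²
R = ρL/A = (1.54×10^-8)(5.31)/(1.2071e-06) = 0.06775 Ω
R(127 °C) = 0.06775 × (1 + 0.0041×127) = 0.103 Ω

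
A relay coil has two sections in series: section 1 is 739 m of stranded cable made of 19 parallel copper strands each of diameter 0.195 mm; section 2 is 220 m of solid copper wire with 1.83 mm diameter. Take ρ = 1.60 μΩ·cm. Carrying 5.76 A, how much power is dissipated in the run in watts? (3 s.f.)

ρ = 1.60 μΩ·cm = 1.60×10^-8 Ω·m
Section 1: A_strand = π(9.7500e-05)² = 2.986e-08 m²; R₁ = ρL/(N·A_s) = (1.60×10^-8)(739)/(19×2.986e-08) = 20.84 Ω
Section 2: A = π(d/2)² = π(9.1500e-04 m)² = 2.630e-06 m²
R₂ = (1.60×10^-8)(220)/(2.630e-06) = 1.338 Ω
R = R₁ + R₂ = 22.18 Ω
P = I²R = (5.76)² × 22.18 = 736 W

736 W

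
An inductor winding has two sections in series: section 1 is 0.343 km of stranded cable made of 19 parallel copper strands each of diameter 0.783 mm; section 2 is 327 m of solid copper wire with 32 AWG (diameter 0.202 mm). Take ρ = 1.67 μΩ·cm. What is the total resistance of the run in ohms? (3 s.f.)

ρ = 1.67 μΩ·cm = 1.67×10^-8 Ω·m
Section 1: A_strand = π(3.9150e-04)² = 4.815e-07 m²; R₁ = ρL/(N·A_s) = (1.67×10^-8)(343)/(19×4.815e-07) = 0.6261 Ω
Section 2: A = π(0.202/2 mm)² = π(1.0100e-04 m)² = 3.205e-08 m²
R₂ = (1.67×10^-8)(327)/(3.205e-08) = 170.4 Ω
R = R₁ + R₂ = 171 Ω

171 Ω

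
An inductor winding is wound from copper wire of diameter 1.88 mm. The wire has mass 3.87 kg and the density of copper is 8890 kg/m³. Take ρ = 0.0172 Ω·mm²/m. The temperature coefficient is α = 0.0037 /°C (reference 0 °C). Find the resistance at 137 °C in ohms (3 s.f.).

1.46 Ω

ρ = 0.0172 Ω·mm²/m = 1.72×10^-8 Ω·m
A = π(d/2)² = π(9.4000e-04 m)² = 2.7759e-06 m²
L = m/(density·A) = 3.87/(8890×2.7759e-06) = 156.8 m
R = ρL/A = (1.72×10^-8)(156.8)/(2.7759e-06) = 0.9717 Ω
R(137 °C) = 0.9717 × (1 + 0.0037×137) = 1.46 Ω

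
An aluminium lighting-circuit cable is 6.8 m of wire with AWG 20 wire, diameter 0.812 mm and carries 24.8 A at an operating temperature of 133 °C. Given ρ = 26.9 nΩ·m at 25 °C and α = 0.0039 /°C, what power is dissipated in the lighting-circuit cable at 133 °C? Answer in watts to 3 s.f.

ρ = 26.9 nΩ·m = 2.69×10^-8 Ω·m
A = π(0.812/2 mm)² = π(4.0600e-04 m)² = 5.178e-07 m²
R₍25₎ = ρL/A = (2.69×10^-8)(6.8)/(5.178e-07) = 0.3532 Ω
R₍133₎ = R₍25₎(1 + αΔT) = 0.3532 × (1 + 0.0039×108) = 0.502 Ω
P = I²R = (24.8)² × 0.502 = 309 W

309 W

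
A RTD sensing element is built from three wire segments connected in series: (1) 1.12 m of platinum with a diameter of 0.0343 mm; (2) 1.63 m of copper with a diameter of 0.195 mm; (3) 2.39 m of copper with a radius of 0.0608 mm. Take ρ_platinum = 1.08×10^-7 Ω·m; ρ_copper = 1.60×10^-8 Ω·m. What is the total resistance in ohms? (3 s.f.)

135 Ω

Seg 1: A = π(d/2)² = π(1.7150e-05 m)² = 9.240e-10 m²
R_1 = (1.08×10^-7)(1.12)/(9.240e-10) = 130.9 Ω
Seg 2: A = π(d/2)² = π(9.7500e-05 m)² = 2.986e-08 m²
R_2 = (1.60×10^-8)(1.63)/(2.986e-08) = 0.8733 Ω
Seg 3: A = πr² = π(6.0800e-05 m)² = 1.161e-08 m²
R_3 = (1.60×10^-8)(2.39)/(1.161e-08) = 3.293 Ω
R_total = R_1 + R_2 + R_3 = 135 Ω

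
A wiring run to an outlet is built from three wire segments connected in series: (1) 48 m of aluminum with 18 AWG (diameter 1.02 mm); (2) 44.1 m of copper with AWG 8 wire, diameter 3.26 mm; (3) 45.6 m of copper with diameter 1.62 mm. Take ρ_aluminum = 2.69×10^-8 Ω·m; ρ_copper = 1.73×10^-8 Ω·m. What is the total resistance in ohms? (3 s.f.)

Seg 1: A = π(1.02/2 mm)² = π(5.1000e-04 m)² = 8.171e-07 m²
R_1 = (2.69×10^-8)(48)/(8.171e-07) = 1.58 Ω
Seg 2: A = π(3.26/2 mm)² = π(1.6300e-03 m)² = 8.347e-06 m²
R_2 = (1.73×10^-8)(44.1)/(8.347e-06) = 0.0914 Ω
Seg 3: A = π(d/2)² = π(8.1000e-04 m)² = 2.061e-06 m²
R_3 = (1.73×10^-8)(45.6)/(2.061e-06) = 0.3827 Ω
R_total = R_1 + R_2 + R_3 = 2.05 Ω

2.05 Ω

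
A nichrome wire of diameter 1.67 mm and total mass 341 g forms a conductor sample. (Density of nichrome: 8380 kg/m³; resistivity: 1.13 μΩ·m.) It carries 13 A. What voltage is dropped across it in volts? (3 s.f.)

ρ = 1.13 μΩ·m = 1.13×10^-6 Ω·m
A = π(d/2)² = π(8.3500e-04 m)² = 2.1904e-06 m²
L = m/(density·A) = 0.341/(8380×2.1904e-06) = 18.58 m
R = ρL/A = (1.13×10^-6)(18.58)/(2.1904e-06) = 9.584 Ω
V = IR = 13 × 9.584 = 125 V

125 V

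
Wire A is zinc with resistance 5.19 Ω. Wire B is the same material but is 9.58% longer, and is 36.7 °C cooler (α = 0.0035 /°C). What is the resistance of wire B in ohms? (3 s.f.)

4.96 Ω

R ∝ ρL/d² with ρ ∝ (1+αΔT), so R_B/R_A = (1 + 9.58/100) × (1 − 0.0035×36.7)
= 1.096 × 0.8716 = 0.955
R_B = 0.955 × 5.19 = 4.96 Ω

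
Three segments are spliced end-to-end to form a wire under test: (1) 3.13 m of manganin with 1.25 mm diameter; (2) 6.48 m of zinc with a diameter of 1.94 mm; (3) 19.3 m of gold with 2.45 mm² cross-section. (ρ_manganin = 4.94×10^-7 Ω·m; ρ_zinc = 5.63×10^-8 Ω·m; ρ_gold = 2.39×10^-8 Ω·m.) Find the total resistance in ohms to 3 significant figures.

1.57 Ω

Seg 1: A = π(d/2)² = π(6.2500e-04 m)² = 1.227e-06 m²
R_1 = (4.94×10^-7)(3.13)/(1.227e-06) = 1.26 Ω
Seg 2: A = π(d/2)² = π(9.7000e-04 m)² = 2.956e-06 m²
R_2 = (5.63×10^-8)(6.48)/(2.956e-06) = 0.1234 Ω
Seg 3: A = 2.45 mm² = 2.450e-06 m²
R_3 = (2.39×10^-8)(19.3)/(2.450e-06) = 0.1883 Ω
R_total = R_1 + R_2 + R_3 = 1.57 Ω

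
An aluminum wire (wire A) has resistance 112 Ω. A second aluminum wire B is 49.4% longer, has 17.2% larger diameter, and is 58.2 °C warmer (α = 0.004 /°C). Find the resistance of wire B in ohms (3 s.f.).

150 Ω

R ∝ ρL/d² with ρ ∝ (1+αΔT), so R_B/R_A = (1 + 49.4/100) × (1 + 17.2/100)⁻² × (1 + 0.004×58.2)
= 1.494 × 0.728 × 1.233 = 1.341
R_B = 1.341 × 112 = 150 Ω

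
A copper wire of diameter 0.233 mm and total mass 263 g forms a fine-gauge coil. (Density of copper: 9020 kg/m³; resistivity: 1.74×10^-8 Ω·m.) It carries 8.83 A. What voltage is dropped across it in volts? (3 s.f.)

A = π(d/2)² = π(1.1650e-04 m)² = 4.2638e-08 m²
L = m/(density·A) = 0.263/(9020×4.2638e-08) = 683.8 m
R = ρL/A = (1.74×10^-8)(683.8)/(4.2638e-08) = 279.1 Ω
V = IR = 8.83 × 279.1 = 2460 V

2460 V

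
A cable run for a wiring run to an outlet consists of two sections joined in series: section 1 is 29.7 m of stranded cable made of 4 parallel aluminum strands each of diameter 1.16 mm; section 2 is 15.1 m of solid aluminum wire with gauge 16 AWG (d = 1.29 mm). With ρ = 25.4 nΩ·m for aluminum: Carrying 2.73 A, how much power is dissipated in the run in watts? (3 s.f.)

3.52 W

ρ = 25.4 nΩ·m = 2.54×10^-8 Ω·m
Section 1: A_strand = π(5.8000e-04)² = 1.057e-06 m²; R₁ = ρL/(N·A_s) = (2.54×10^-8)(29.7)/(4×1.057e-06) = 0.1785 Ω
Section 2: A = π(1.29/2 mm)² = π(6.4500e-04 m)² = 1.307e-06 m²
R₂ = (2.54×10^-8)(15.1)/(1.307e-06) = 0.2935 Ω
R = R₁ + R₂ = 0.4719 Ω
P = I²R = (2.73)² × 0.4719 = 3.52 W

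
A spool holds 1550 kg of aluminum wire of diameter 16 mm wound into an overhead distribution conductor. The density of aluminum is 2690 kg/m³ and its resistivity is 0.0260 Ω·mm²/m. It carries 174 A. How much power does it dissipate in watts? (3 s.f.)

11200 W

ρ = 0.0260 Ω·mm²/m = 2.60×10^-8 Ω·m
A = π(d/2)² = π(8.0000e-03 m)² = 2.0106e-04 m²
L = m/(density·A) = 1550/(2690×2.0106e-04) = 2866 m
R = ρL/A = (2.60×10^-8)(2866)/(2.0106e-04) = 0.3706 Ω
P = I²R = (174)² × 0.3706 = 11200 W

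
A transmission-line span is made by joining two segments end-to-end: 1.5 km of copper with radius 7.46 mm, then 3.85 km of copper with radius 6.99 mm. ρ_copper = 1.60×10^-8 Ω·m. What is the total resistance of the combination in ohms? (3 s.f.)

Segment 1: A = πr² = π(7.4600e-03 m)² = 1.748e-04 m²
R₁ = ρL/A = (1.60×10^-8)(1500)/(1.748e-04) = 0.1373 Ω
Segment 2: A = πr² = π(6.9900e-03 m)² = 1.535e-04 m²
R₂ = (1.60×10^-8)(3850)/(1.535e-04) = 0.4013 Ω
R = R₁ + R₂ = 0.539 Ω

0.539 Ω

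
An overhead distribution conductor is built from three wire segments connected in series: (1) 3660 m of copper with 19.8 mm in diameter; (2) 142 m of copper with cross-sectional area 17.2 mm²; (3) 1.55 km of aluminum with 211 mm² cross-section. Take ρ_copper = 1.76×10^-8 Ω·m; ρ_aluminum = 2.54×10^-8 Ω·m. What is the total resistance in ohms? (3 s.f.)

0.541 Ω

Seg 1: A = π(d/2)² = π(9.9000e-03 m)² = 3.079e-04 m²
R_1 = (1.76×10^-8)(3660)/(3.079e-04) = 0.2092 Ω
Seg 2: A = 17.2 mm² = 1.720e-05 m²
R_2 = (1.76×10^-8)(142)/(1.720e-05) = 0.1453 Ω
Seg 3: A = 211 mm² = 2.110e-04 m²
R_3 = (2.54×10^-8)(1550)/(2.110e-04) = 0.1866 Ω
R_total = R_1 + R_2 + R_3 = 0.541 Ω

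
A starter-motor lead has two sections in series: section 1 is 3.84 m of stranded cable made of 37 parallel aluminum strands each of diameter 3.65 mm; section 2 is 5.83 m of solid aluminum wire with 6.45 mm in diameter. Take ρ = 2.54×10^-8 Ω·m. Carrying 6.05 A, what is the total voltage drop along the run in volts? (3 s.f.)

Section 1: A_strand = π(1.8250e-03)² = 1.046e-05 m²; R₁ = ρL/(N·A_s) = (2.54×10^-8)(3.84)/(37×1.046e-05) = 2.519×10^-4 Ω
Section 2: A = π(d/2)² = π(3.2250e-03 m)² = 3.267e-05 m²
R₂ = (2.54×10^-8)(5.83)/(3.267e-05) = 0.004532 Ω
R = R₁ + R₂ = 0.004784 Ω
V = IR = 6.05 × 0.004784 = 0.0289 V

0.0289 V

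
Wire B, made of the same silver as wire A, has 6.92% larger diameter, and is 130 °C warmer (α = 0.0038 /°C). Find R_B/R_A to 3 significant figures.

R ∝ ρL/d² with ρ ∝ (1+αΔT), so R_B/R_A = (1 + 6.92/100)⁻² × (1 + 0.0038×130)
= 0.8748 × 1.494 = 1.31

1.31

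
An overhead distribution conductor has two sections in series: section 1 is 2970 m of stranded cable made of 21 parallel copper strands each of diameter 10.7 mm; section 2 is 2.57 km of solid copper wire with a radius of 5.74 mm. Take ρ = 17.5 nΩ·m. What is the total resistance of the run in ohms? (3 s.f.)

ρ = 17.5 nΩ·m = 1.75×10^-8 Ω·m
Section 1: A_strand = π(5.3500e-03)² = 8.992e-05 m²; R₁ = ρL/(N·A_s) = (1.75×10^-8)(2970)/(21×8.992e-05) = 0.02752 Ω
Section 2: A = πr² = π(5.7400e-03 m)² = 1.035e-04 m²
R₂ = (1.75×10^-8)(2570)/(1.035e-04) = 0.4345 Ω
R = R₁ + R₂ = 0.462 Ω

0.462 Ω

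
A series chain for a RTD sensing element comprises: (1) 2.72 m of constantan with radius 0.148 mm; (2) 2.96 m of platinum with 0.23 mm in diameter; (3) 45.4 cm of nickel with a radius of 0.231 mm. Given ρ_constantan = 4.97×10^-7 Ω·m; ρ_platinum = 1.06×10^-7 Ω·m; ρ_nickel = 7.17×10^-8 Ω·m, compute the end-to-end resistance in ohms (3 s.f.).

27.4 Ω

Seg 1: A = πr² = π(1.4800e-04 m)² = 6.881e-08 m²
R_1 = (4.97×10^-7)(2.72)/(6.881e-08) = 19.64 Ω
Seg 2: A = π(d/2)² = π(1.1500e-04 m)² = 4.155e-08 m²
R_2 = (1.06×10^-7)(2.96)/(4.155e-08) = 7.552 Ω
Seg 3: A = πr² = π(2.3100e-04 m)² = 1.676e-07 m²
R_3 = (7.17×10^-8)(0.454)/(1.676e-07) = 0.1942 Ω
R_total = R_1 + R_2 + R_3 = 27.4 Ω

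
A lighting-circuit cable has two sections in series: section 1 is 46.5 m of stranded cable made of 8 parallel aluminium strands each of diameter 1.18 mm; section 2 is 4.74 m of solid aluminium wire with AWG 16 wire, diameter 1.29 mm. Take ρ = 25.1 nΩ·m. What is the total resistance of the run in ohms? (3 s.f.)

0.224 Ω

ρ = 25.1 nΩ·m = 2.51×10^-8 Ω·m
Section 1: A_strand = π(5.9000e-04)² = 1.094e-06 m²; R₁ = ρL/(N·A_s) = (2.51×10^-8)(46.5)/(8×1.094e-06) = 0.1334 Ω
Section 2: A = π(1.29/2 mm)² = π(6.4500e-04 m)² = 1.307e-06 m²
R₂ = (2.51×10^-8)(4.74)/(1.307e-06) = 0.09103 Ω
R = R₁ + R₂ = 0.224 Ω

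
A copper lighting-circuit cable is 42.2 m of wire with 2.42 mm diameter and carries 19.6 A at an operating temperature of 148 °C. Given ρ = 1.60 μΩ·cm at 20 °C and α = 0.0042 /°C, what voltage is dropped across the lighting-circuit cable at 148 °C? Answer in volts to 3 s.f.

4.42 V

ρ = 1.60 μΩ·cm = 1.60×10^-8 Ω·m
A = π(d/2)² = π(1.2100e-03 m)² = 4.600e-06 m²
R₍20₎ = ρL/A = (1.60×10^-8)(42.2)/(4.600e-06) = 0.1468 Ω
R₍148₎ = R₍20₎(1 + αΔT) = 0.1468 × (1 + 0.0042×128) = 0.2257 Ω
V = IR = 19.6 × 0.2257 = 4.42 V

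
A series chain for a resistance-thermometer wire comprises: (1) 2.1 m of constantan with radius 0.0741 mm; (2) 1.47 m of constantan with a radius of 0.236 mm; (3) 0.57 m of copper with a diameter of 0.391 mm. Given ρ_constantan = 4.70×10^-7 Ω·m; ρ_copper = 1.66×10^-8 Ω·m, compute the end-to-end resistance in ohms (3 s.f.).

61.2 Ω

Seg 1: A = πr² = π(7.4100e-05 m)² = 1.725e-08 m²
R_1 = (4.70×10^-7)(2.1)/(1.725e-08) = 57.22 Ω
Seg 2: A = πr² = π(2.3600e-04 m)² = 1.750e-07 m²
R_2 = (4.70×10^-7)(1.47)/(1.750e-07) = 3.949 Ω
Seg 3: A = π(d/2)² = π(1.9550e-04 m)² = 1.201e-07 m²
R_3 = (1.66×10^-8)(0.57)/(1.201e-07) = 0.0788 Ω
R_total = R_1 + R_2 + R_3 = 61.2 Ω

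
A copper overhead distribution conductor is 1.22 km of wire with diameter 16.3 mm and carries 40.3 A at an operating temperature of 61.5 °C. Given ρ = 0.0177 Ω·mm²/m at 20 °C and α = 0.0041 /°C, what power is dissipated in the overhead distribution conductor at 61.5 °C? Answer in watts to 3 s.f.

ρ = 0.0177 Ω·mm²/m = 1.77×10^-8 Ω·m
A = π(d/2)² = π(8.1500e-03 m)² = 2.087e-04 m²
R₍20₎ = ρL/A = (1.77×10^-8)(1220)/(2.087e-04) = 0.1035 Ω
R₍61.5₎ = R₍20₎(1 + αΔT) = 0.1035 × (1 + 0.0041×41.5) = 0.1211 Ω
P = I²R = (40.3)² × 0.1211 = 197 W

197 W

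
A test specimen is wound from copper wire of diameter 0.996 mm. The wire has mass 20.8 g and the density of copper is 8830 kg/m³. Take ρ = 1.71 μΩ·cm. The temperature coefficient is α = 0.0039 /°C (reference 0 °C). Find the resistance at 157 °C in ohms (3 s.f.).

0.107 Ω

ρ = 1.71 μΩ·cm = 1.71×10^-8 Ω·m
A = π(d/2)² = π(4.9800e-04 m)² = 7.7913e-07 m²
L = m/(density·A) = 0.0208/(8830×7.7913e-07) = 3.023 m
R = ρL/A = (1.71×10^-8)(3.023)/(7.7913e-07) = 0.06636 Ω
R(157 °C) = 0.06636 × (1 + 0.0039×157) = 0.107 Ω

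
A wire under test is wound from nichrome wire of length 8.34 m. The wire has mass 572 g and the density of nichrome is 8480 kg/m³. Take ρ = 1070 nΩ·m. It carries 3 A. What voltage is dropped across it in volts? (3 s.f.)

ρ = 1070 nΩ·m = 1.07×10^-6 Ω·m
A = m/(density·L) = 0.572/(8480×8.34) = 8.0879e-06 m²
R = ρL/A = (1.07×10^-6)(8.34)/(8.0879e-06) = 1.103 Ω
V = IR = 3 × 1.103 = 3.31 V

3.31 V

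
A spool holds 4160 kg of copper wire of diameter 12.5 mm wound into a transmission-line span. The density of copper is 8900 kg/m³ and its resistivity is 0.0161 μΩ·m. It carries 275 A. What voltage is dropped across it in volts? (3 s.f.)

ρ = 0.0161 μΩ·m = 1.61×10^-8 Ω·m
A = π(d/2)² = π(6.2500e-03 m)² = 1.2272e-04 m²
L = m/(density·A) = 4160/(8900×1.2272e-04) = 3809 m
R = ρL/A = (1.61×10^-8)(3809)/(1.2272e-04) = 0.4997 Ω
V = IR = 275 × 0.4997 = 137 V

137 V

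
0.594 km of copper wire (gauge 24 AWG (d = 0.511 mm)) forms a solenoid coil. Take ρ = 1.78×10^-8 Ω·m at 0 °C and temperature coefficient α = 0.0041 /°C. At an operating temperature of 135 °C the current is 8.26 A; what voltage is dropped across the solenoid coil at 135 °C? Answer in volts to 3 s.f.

A = π(0.511/2 mm)² = π(2.5550e-04 m)² = 2.051e-07 m²
R₍0₎ = ρL/A = (1.78×10^-8)(594)/(2.051e-07) = 51.56 Ω
R₍135₎ = R₍0₎(1 + αΔT) = 51.56 × (1 + 0.0041×135) = 80.09 Ω
V = IR = 8.26 × 80.09 = 662 V

662 V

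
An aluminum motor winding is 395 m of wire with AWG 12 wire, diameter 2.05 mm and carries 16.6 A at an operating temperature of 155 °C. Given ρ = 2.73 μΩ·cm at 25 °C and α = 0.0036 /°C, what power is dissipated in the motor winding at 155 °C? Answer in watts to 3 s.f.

ρ = 2.73 μΩ·cm = 2.73×10^-8 Ω·m
A = π(2.05/2 mm)² = π(1.0250e-03 m)² = 3.301e-06 m²
R₍25₎ = ρL/A = (2.73×10^-8)(395)/(3.301e-06) = 3.267 Ω
R₍155₎ = R₍25₎(1 + αΔT) = 3.267 × (1 + 0.0036×130) = 4.796 Ω
P = I²R = (16.6)² × 4.796 = 1320 W

1320 W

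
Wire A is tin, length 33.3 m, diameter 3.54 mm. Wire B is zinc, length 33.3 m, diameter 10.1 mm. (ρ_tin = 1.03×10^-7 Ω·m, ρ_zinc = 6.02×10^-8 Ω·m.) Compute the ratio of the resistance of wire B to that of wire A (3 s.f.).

0.0718

R ∝ ρL/d², so R_B/R_A = (ρ_B/ρ_A) × (d_A/d_B)²
= (6.02×10^-8/1.03×10^-7) × (3.54/10.1)² = 0.0718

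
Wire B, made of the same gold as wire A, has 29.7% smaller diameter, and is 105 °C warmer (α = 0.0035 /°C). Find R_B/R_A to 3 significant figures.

R ∝ ρL/d² with ρ ∝ (1+αΔT), so R_B/R_A = (1 − 29.7/100)⁻² × (1 + 0.0035×105)
= 2.023 × 1.367 = 2.77

2.77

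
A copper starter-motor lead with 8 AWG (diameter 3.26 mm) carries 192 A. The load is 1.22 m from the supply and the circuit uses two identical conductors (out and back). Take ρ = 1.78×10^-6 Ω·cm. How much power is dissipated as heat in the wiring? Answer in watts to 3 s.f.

192 W

ρ = 1.78×10^-6 Ω·cm = 1.78×10^-8 Ω·m
A = π(3.26/2 mm)² = π(1.6300e-03 m)² = 8.347e-06 m²
Total conductor length (both ways) L = 2 × 1.22 = 2.44 m
R = ρL/A = (1.78×10^-8)(2.44)/(8.347e-06) = 0.005203 Ω
P = I²R = (192)² × 0.005203 = 192 W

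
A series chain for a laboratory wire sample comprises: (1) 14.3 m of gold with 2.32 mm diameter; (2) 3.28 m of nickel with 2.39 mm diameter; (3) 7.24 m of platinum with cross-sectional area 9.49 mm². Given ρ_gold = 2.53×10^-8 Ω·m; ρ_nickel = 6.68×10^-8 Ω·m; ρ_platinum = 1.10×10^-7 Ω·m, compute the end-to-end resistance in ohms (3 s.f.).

Seg 1: A = π(d/2)² = π(1.1600e-03 m)² = 4.227e-06 m²
R_1 = (2.53×10^-8)(14.3)/(4.227e-06) = 0.08558 Ω
Seg 2: A = π(d/2)² = π(1.1950e-03 m)² = 4.486e-06 m²
R_2 = (6.68×10^-8)(3.28)/(4.486e-06) = 0.04884 Ω
Seg 3: A = 9.49 mm² = 9.490e-06 m²
R_3 = (1.10×10^-7)(7.24)/(9.490e-06) = 0.08392 Ω
R_total = R_1 + R_2 + R_3 = 0.218 Ω

0.218 Ω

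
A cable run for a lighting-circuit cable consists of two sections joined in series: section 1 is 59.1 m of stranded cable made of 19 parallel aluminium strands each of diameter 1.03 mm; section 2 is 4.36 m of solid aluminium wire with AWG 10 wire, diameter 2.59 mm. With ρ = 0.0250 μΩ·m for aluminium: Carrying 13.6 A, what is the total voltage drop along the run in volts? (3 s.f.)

ρ = 0.0250 μΩ·m = 2.50×10^-8 Ω·m
Section 1: A_strand = π(5.1500e-04)² = 8.332e-07 m²; R₁ = ρL/(N·A_s) = (2.50×10^-8)(59.1)/(19×8.332e-07) = 0.09333 Ω
Section 2: A = π(2.59/2 mm)² = π(1.2950e-03 m)² = 5.269e-06 m²
R₂ = (2.50×10^-8)(4.36)/(5.269e-06) = 0.02069 Ω
R = R₁ + R₂ = 0.114 Ω
V = IR = 13.6 × 0.114 = 1.55 V

1.55 V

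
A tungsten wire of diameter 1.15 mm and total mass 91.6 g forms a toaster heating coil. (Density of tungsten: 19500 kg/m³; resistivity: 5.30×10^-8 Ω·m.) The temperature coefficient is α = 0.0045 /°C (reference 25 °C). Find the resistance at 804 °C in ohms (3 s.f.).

1.04 Ω

A = π(d/2)² = π(5.7500e-04 m)² = 1.0387e-06 m²
L = m/(density·A) = 0.0916/(19500×1.0387e-06) = 4.522 m
R = ρL/A = (5.30×10^-8)(4.522)/(1.0387e-06) = 0.2308 Ω
R(804 °C) = 0.2308 × (1 + 0.0045×779) = 1.04 Ω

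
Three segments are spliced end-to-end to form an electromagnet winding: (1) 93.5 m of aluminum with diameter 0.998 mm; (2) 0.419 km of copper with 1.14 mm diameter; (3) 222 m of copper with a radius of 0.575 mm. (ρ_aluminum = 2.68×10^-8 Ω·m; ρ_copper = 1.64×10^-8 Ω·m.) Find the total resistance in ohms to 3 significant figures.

13.4 Ω

Seg 1: A = π(d/2)² = π(4.9900e-04 m)² = 7.823e-07 m²
R_1 = (2.68×10^-8)(93.5)/(7.823e-07) = 3.203 Ω
Seg 2: A = π(d/2)² = π(5.7000e-04 m)² = 1.021e-06 m²
R_2 = (1.64×10^-8)(419)/(1.021e-06) = 6.732 Ω
Seg 3: A = πr² = π(5.7500e-04 m)² = 1.039e-06 m²
R_3 = (1.64×10^-8)(222)/(1.039e-06) = 3.505 Ω
R_total = R_1 + R_2 + R_3 = 13.4 Ω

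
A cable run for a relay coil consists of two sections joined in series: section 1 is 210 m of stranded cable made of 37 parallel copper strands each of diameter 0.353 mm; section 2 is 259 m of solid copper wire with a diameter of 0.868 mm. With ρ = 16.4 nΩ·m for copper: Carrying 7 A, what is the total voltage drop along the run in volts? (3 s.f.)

56.9 V

ρ = 16.4 nΩ·m = 1.64×10^-8 Ω·m
Section 1: A_strand = π(1.7650e-04)² = 9.787e-08 m²; R₁ = ρL/(N·A_s) = (1.64×10^-8)(210)/(37×9.787e-08) = 0.9511 Ω
Section 2: A = π(d/2)² = π(4.3400e-04 m)² = 5.917e-07 m²
R₂ = (1.64×10^-8)(259)/(5.917e-07) = 7.178 Ω
R = R₁ + R₂ = 8.129 Ω
V = IR = 7 × 8.129 = 56.9 V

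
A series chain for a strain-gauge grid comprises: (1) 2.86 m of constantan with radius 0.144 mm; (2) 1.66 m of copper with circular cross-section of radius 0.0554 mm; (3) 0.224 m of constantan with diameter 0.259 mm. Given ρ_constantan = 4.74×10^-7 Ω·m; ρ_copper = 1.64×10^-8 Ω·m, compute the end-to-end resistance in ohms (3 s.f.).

25.6 Ω

Seg 1: A = πr² = π(1.4400e-04 m)² = 6.514e-08 m²
R_1 = (4.74×10^-7)(2.86)/(6.514e-08) = 20.81 Ω
Seg 2: A = πr² = π(5.5400e-05 m)² = 9.642e-09 m²
R_2 = (1.64×10^-8)(1.66)/(9.642e-09) = 2.823 Ω
Seg 3: A = π(d/2)² = π(1.2950e-04 m)² = 5.269e-08 m²
R_3 = (4.74×10^-7)(0.224)/(5.269e-08) = 2.015 Ω
R_total = R_1 + R_2 + R_3 = 25.6 Ω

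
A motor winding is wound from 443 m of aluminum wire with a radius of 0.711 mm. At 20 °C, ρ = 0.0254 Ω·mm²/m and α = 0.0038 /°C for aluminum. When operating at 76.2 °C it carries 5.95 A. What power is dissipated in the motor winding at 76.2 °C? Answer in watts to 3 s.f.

304 W

ρ = 0.0254 Ω·mm²/m = 2.54×10^-8 Ω·m
A = πr² = π(7.1100e-04 m)² = 1.588e-06 m²
R₍20₎ = ρL/A = (2.54×10^-8)(443)/(1.588e-06) = 7.085 Ω
R₍76.2₎ = R₍20₎(1 + αΔT) = 7.085 × (1 + 0.0038×56.2) = 8.598 Ω
P = I²R = (5.95)² × 8.598 = 304 W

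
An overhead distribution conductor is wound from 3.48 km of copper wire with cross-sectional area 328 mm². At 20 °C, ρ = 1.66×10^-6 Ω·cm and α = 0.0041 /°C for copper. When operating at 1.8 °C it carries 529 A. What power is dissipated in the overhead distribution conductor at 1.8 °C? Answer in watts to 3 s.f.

45600 W

ρ = 1.66×10^-6 Ω·cm = 1.66×10^-8 Ω·m
A = 328 mm² = 3.280e-04 m²
R₍20₎ = ρL/A = (1.66×10^-8)(3480)/(3.280e-04) = 0.1761 Ω
R₍1.8₎ = R₍20₎(1 + αΔT) = 0.1761 × (1 + 0.0041×-18.2) = 0.163 Ω
P = I²R = (529)² × 0.163 = 45600 W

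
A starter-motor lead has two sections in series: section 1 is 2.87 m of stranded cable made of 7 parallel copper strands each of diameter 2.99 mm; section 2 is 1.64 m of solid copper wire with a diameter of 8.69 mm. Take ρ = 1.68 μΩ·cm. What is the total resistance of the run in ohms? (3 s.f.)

ρ = 1.68 μΩ·cm = 1.68×10^-8 Ω·m
Section 1: A_strand = π(1.4950e-03)² = 7.022e-06 m²; R₁ = ρL/(N·A_s) = (1.68×10^-8)(2.87)/(7×7.022e-06) = 9.810×10^-4 Ω
Section 2: A = π(d/2)² = π(4.3450e-03 m)² = 5.931e-05 m²
R₂ = (1.68×10^-8)(1.64)/(5.931e-05) = 4.645×10^-4 Ω
R = R₁ + R₂ = 0.00145 Ω

0.00145 Ω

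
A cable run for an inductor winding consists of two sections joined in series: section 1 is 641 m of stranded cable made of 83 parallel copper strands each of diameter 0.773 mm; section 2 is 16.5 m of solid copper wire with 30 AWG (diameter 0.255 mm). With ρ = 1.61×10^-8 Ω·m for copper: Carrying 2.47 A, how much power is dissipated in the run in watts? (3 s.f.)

Section 1: A_strand = π(3.8650e-04)² = 4.693e-07 m²; R₁ = ρL/(N·A_s) = (1.61×10^-8)(641)/(83×4.693e-07) = 0.2649 Ω
Section 2: A = π(0.255/2 mm)² = π(1.2750e-04 m)² = 5.107e-08 m²
R₂ = (1.61×10^-8)(16.5)/(5.107e-08) = 5.202 Ω
R = R₁ + R₂ = 5.467 Ω
P = I²R = (2.47)² × 5.467 = 33.4 W

33.4 W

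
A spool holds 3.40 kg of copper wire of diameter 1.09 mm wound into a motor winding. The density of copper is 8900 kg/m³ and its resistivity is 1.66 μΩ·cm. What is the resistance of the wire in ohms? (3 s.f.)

ρ = 1.66 μΩ·cm = 1.66×10^-8 Ω·m
A = π(d/2)² = π(5.4500e-04 m)² = 9.3313e-07 m²
L = m/(density·A) = 3.4/(8900×9.3313e-07) = 409.4 m
R = ρL/A = (1.66×10^-8)(409.4)/(9.3313e-07) = 7.28 Ω

7.28 Ω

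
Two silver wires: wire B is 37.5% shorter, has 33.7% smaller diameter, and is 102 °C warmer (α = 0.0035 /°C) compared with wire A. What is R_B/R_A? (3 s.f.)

R ∝ ρL/d² with ρ ∝ (1+αΔT), so R_B/R_A = (1 − 37.5/100) × (1 − 33.7/100)⁻² × (1 + 0.0035×102)
= 0.625 × 2.275 × 1.357 = 1.93

1.93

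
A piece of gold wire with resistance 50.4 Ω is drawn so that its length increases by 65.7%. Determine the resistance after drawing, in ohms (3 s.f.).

138 Ω

k = 1 + 65.7/100 = 1.657; volume constant ⇒ A' = A/k, so R' = k²R.
R' = 2.746 × 50.4 = 138 Ω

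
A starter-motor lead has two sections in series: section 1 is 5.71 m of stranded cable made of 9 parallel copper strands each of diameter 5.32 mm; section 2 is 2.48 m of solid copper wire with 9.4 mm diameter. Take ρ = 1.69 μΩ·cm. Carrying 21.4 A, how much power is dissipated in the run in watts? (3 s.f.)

0.497 W

ρ = 1.69 μΩ·cm = 1.69×10^-8 Ω·m
Section 1: A_strand = π(2.6600e-03)² = 2.223e-05 m²; R₁ = ρL/(N·A_s) = (1.69×10^-8)(5.71)/(9×2.223e-05) = 4.824×10^-4 Ω
Section 2: A = π(d/2)² = π(4.7000e-03 m)² = 6.940e-05 m²
R₂ = (1.69×10^-8)(2.48)/(6.940e-05) = 6.039×10^-4 Ω
R = R₁ + R₂ = 0.001086 Ω
P = I²R = (21.4)² × 0.001086 = 0.497 W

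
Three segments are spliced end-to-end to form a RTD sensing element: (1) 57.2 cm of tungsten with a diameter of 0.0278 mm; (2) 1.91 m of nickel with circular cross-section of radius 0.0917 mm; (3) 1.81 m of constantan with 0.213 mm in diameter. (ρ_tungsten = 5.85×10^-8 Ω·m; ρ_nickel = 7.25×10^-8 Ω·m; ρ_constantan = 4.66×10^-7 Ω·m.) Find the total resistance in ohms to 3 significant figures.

84.0 Ω

Seg 1: A = π(d/2)² = π(1.3900e-05 m)² = 6.070e-10 m²
R_1 = (5.85×10^-8)(0.572)/(6.070e-10) = 55.13 Ω
Seg 2: A = πr² = π(9.1700e-05 m)² = 2.642e-08 m²
R_2 = (7.25×10^-8)(1.91)/(2.642e-08) = 5.242 Ω
Seg 3: A = π(d/2)² = π(1.0650e-04 m)² = 3.563e-08 m²
R_3 = (4.66×10^-7)(1.81)/(3.563e-08) = 23.67 Ω
R_total = R_1 + R_2 + R_3 = 84.0 Ω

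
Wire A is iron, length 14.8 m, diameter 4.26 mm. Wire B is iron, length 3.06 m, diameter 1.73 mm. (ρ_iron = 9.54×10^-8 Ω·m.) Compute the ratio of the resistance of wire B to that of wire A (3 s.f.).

R ∝ ρL/d², so R_B/R_A = (L_B/L_A) × (d_A/d_B)²
= (3.06/14.8) × (4.26/1.73)² = 1.25

1.25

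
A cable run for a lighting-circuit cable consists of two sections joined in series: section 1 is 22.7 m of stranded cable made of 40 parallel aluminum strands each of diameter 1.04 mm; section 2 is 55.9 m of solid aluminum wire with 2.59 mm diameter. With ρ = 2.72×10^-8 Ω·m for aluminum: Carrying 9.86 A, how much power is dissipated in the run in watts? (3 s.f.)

Section 1: A_strand = π(5.2000e-04)² = 8.495e-07 m²; R₁ = ρL/(N·A_s) = (2.72×10^-8)(22.7)/(40×8.495e-07) = 0.01817 Ω
Section 2: A = π(d/2)² = π(1.2950e-03 m)² = 5.269e-06 m²
R₂ = (2.72×10^-8)(55.9)/(5.269e-06) = 0.2886 Ω
R = R₁ + R₂ = 0.3068 Ω
P = I²R = (9.86)² × 0.3068 = 29.8 W

29.8 W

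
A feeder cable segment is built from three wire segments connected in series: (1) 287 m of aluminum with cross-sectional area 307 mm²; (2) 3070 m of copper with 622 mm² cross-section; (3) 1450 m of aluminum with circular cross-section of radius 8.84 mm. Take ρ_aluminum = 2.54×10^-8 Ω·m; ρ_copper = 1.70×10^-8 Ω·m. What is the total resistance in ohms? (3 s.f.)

0.258 Ω

Seg 1: A = 307 mm² = 3.070e-04 m²
R_1 = (2.54×10^-8)(287)/(3.070e-04) = 0.02375 Ω
Seg 2: A = 622 mm² = 6.220e-04 m²
R_2 = (1.70×10^-8)(3070)/(6.220e-04) = 0.08391 Ω
Seg 3: A = πr² = π(8.8400e-03 m)² = 2.455e-04 m²
R_3 = (2.54×10^-8)(1450)/(2.455e-04) = 0.15 Ω
R_total = R_1 + R_2 + R_3 = 0.258 Ω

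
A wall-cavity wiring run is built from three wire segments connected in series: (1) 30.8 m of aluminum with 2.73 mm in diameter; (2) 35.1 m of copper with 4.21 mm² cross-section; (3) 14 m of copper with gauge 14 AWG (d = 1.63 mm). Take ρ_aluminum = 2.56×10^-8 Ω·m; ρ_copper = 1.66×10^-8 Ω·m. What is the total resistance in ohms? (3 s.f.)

Seg 1: A = π(d/2)² = π(1.3650e-03 m)² = 5.853e-06 m²
R_1 = (2.56×10^-8)(30.8)/(5.853e-06) = 0.1347 Ω
Seg 2: A = 4.21 mm² = 4.210e-06 m²
R_2 = (1.66×10^-8)(35.1)/(4.210e-06) = 0.1384 Ω
Seg 3: A = π(1.63/2 mm)² = π(8.1500e-04 m)² = 2.087e-06 m²
R_3 = (1.66×10^-8)(14)/(2.087e-06) = 0.1114 Ω
R_total = R_1 + R_2 + R_3 = 0.384 Ω

0.384 Ω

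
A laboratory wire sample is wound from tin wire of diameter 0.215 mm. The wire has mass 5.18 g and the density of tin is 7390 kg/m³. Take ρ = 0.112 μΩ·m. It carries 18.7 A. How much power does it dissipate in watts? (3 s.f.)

20800 W

ρ = 0.112 μΩ·m = 1.12×10^-7 Ω·m
A = π(d/2)² = π(1.0750e-04 m)² = 3.6305e-08 m²
L = m/(density·A) = 0.00518/(7390×3.6305e-08) = 19.31 m
R = ρL/A = (1.12×10^-7)(19.31)/(3.6305e-08) = 59.56 Ω
P = I²R = (18.7)² × 59.56 = 20800 W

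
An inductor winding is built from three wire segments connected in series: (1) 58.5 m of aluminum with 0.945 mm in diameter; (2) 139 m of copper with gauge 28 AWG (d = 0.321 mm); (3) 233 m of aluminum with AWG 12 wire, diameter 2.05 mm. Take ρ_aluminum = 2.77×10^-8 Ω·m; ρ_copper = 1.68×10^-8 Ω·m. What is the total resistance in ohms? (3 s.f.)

Seg 1: A = π(d/2)² = π(4.7250e-04 m)² = 7.014e-07 m²
R_1 = (2.77×10^-8)(58.5)/(7.014e-07) = 2.31 Ω
Seg 2: A = π(0.321/2 mm)² = π(1.6050e-04 m)² = 8.093e-08 m²
R_2 = (1.68×10^-8)(139)/(8.093e-08) = 28.86 Ω
Seg 3: A = π(2.05/2 mm)² = π(1.0250e-03 m)² = 3.301e-06 m²
R_3 = (2.77×10^-8)(233)/(3.301e-06) = 1.955 Ω
R_total = R_1 + R_2 + R_3 = 33.1 Ω

33.1 Ω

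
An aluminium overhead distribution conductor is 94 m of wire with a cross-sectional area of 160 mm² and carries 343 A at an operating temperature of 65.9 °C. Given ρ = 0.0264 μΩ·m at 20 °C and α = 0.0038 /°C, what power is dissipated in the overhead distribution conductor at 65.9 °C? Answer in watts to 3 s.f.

ρ = 0.0264 μΩ·m = 2.64×10^-8 Ω·m
A = 160 mm² = 1.600e-04 m²
R₍20₎ = ρL/A = (2.64×10^-8)(94)/(1.600e-04) = 0.01551 Ω
R₍65.9₎ = R₍20₎(1 + αΔT) = 0.01551 × (1 + 0.0038×45.9) = 0.01822 Ω
P = I²R = (343)² × 0.01822 = 2140 W

2140 W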